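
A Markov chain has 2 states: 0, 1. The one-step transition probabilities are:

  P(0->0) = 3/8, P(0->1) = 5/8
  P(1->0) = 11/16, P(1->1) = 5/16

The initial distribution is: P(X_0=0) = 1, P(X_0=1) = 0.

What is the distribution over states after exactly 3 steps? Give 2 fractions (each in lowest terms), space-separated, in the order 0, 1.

Answer: 1043/2048 1005/2048

Derivation:
Propagating the distribution step by step (d_{t+1} = d_t * P):
d_0 = (0=1, 1=0)
  d_1[0] = 1*3/8 + 0*11/16 = 3/8
  d_1[1] = 1*5/8 + 0*5/16 = 5/8
d_1 = (0=3/8, 1=5/8)
  d_2[0] = 3/8*3/8 + 5/8*11/16 = 73/128
  d_2[1] = 3/8*5/8 + 5/8*5/16 = 55/128
d_2 = (0=73/128, 1=55/128)
  d_3[0] = 73/128*3/8 + 55/128*11/16 = 1043/2048
  d_3[1] = 73/128*5/8 + 55/128*5/16 = 1005/2048
d_3 = (0=1043/2048, 1=1005/2048)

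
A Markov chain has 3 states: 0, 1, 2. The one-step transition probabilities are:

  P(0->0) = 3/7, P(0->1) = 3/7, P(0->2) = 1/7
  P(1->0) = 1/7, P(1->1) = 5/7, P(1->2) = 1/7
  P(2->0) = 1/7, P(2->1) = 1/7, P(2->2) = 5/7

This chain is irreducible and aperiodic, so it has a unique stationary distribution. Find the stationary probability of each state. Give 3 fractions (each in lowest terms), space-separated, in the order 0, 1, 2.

Answer: 1/5 7/15 1/3

Derivation:
The stationary distribution satisfies pi = pi * P, i.e.:
  pi_0 = 3/7*pi_0 + 1/7*pi_1 + 1/7*pi_2
  pi_1 = 3/7*pi_0 + 5/7*pi_1 + 1/7*pi_2
  pi_2 = 1/7*pi_0 + 1/7*pi_1 + 5/7*pi_2
with normalization: pi_0 + pi_1 + pi_2 = 1.

Using the first 2 balance equations plus normalization, the linear system A*pi = b is:
  [-4/7, 1/7, 1/7] . pi = 0
  [3/7, -2/7, 1/7] . pi = 0
  [1, 1, 1] . pi = 1

Solving yields:
  pi_0 = 1/5
  pi_1 = 7/15
  pi_2 = 1/3

Verification (pi * P):
  1/5*3/7 + 7/15*1/7 + 1/3*1/7 = 1/5 = pi_0  (ok)
  1/5*3/7 + 7/15*5/7 + 1/3*1/7 = 7/15 = pi_1  (ok)
  1/5*1/7 + 7/15*1/7 + 1/3*5/7 = 1/3 = pi_2  (ok)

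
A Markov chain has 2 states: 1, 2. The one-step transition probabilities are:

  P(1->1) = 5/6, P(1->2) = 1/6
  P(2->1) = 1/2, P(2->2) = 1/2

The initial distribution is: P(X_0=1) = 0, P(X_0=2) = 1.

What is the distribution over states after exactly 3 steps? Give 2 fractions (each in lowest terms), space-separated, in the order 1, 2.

Propagating the distribution step by step (d_{t+1} = d_t * P):
d_0 = (1=0, 2=1)
  d_1[1] = 0*5/6 + 1*1/2 = 1/2
  d_1[2] = 0*1/6 + 1*1/2 = 1/2
d_1 = (1=1/2, 2=1/2)
  d_2[1] = 1/2*5/6 + 1/2*1/2 = 2/3
  d_2[2] = 1/2*1/6 + 1/2*1/2 = 1/3
d_2 = (1=2/3, 2=1/3)
  d_3[1] = 2/3*5/6 + 1/3*1/2 = 13/18
  d_3[2] = 2/3*1/6 + 1/3*1/2 = 5/18
d_3 = (1=13/18, 2=5/18)

Answer: 13/18 5/18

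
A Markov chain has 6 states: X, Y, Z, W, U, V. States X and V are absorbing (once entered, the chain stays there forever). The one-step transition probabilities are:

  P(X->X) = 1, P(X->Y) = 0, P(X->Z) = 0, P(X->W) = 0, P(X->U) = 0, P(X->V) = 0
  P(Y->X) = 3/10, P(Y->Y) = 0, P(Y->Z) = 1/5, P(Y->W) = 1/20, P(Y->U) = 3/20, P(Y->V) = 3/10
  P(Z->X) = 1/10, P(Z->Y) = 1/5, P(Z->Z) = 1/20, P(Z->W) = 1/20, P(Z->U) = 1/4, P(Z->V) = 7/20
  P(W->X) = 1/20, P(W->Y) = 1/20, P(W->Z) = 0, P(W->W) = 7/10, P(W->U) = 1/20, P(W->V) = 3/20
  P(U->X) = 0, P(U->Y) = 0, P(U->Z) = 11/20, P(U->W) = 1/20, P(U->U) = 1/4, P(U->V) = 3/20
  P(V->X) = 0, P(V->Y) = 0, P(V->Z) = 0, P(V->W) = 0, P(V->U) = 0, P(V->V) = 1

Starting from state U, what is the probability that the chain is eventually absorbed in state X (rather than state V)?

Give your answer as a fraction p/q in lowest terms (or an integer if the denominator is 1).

Let a_i = P(absorbed in X | start in state i).
Boundary conditions: a_X = 1, a_V = 0.
For each transient state i, a_i = sum_j P(i->j) * a_j:
  a_Y = 3/10*a_X + 0*a_Y + 1/5*a_Z + 1/20*a_W + 3/20*a_U + 3/10*a_V
  a_Z = 1/10*a_X + 1/5*a_Y + 1/20*a_Z + 1/20*a_W + 1/4*a_U + 7/20*a_V
  a_W = 1/20*a_X + 1/20*a_Y + 0*a_Z + 7/10*a_W + 1/20*a_U + 3/20*a_V
  a_U = 0*a_X + 0*a_Y + 11/20*a_Z + 1/20*a_W + 1/4*a_U + 3/20*a_V

Substituting a_X = 1 and a_V = 0, rearrange to (I - Q) a = r where r[i] = P(i -> X):
  [1, -1/5, -1/20, -3/20] . (a_Y, a_Z, a_W, a_U) = 3/10
  [-1/5, 19/20, -1/20, -1/4] . (a_Y, a_Z, a_W, a_U) = 1/10
  [-1/20, 0, 3/10, -1/20] . (a_Y, a_Z, a_W, a_U) = 1/20
  [0, -11/20, -1/20, 3/4] . (a_Y, a_Z, a_W, a_U) = 0

Solving yields:
  a_Y = 963/2434
  a_Z = 1563/6085
  a_W = 3249/12170
  a_U = 2509/12170

Starting state is U, so the absorption probability is a_U = 2509/12170.

Answer: 2509/12170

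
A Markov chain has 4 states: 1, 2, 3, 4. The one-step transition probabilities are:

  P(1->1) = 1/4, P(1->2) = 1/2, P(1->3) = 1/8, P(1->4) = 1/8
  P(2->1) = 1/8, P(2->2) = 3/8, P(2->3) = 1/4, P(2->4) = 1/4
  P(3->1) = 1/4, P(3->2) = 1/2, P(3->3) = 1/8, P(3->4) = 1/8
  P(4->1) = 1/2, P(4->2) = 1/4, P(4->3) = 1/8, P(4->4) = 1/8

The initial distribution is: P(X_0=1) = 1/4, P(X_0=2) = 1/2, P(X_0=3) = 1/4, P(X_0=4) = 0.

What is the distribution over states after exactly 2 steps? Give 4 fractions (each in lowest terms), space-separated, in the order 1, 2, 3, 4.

Propagating the distribution step by step (d_{t+1} = d_t * P):
d_0 = (1=1/4, 2=1/2, 3=1/4, 4=0)
  d_1[1] = 1/4*1/4 + 1/2*1/8 + 1/4*1/4 + 0*1/2 = 3/16
  d_1[2] = 1/4*1/2 + 1/2*3/8 + 1/4*1/2 + 0*1/4 = 7/16
  d_1[3] = 1/4*1/8 + 1/2*1/4 + 1/4*1/8 + 0*1/8 = 3/16
  d_1[4] = 1/4*1/8 + 1/2*1/4 + 1/4*1/8 + 0*1/8 = 3/16
d_1 = (1=3/16, 2=7/16, 3=3/16, 4=3/16)
  d_2[1] = 3/16*1/4 + 7/16*1/8 + 3/16*1/4 + 3/16*1/2 = 31/128
  d_2[2] = 3/16*1/2 + 7/16*3/8 + 3/16*1/2 + 3/16*1/4 = 51/128
  d_2[3] = 3/16*1/8 + 7/16*1/4 + 3/16*1/8 + 3/16*1/8 = 23/128
  d_2[4] = 3/16*1/8 + 7/16*1/4 + 3/16*1/8 + 3/16*1/8 = 23/128
d_2 = (1=31/128, 2=51/128, 3=23/128, 4=23/128)

Answer: 31/128 51/128 23/128 23/128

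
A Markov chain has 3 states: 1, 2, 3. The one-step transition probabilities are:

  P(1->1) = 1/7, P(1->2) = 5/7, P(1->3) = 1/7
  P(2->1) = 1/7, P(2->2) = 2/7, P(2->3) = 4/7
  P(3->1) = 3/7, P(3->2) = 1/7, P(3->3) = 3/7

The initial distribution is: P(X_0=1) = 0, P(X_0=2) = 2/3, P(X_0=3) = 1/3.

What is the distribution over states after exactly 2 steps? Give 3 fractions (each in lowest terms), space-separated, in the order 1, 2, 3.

Propagating the distribution step by step (d_{t+1} = d_t * P):
d_0 = (1=0, 2=2/3, 3=1/3)
  d_1[1] = 0*1/7 + 2/3*1/7 + 1/3*3/7 = 5/21
  d_1[2] = 0*5/7 + 2/3*2/7 + 1/3*1/7 = 5/21
  d_1[3] = 0*1/7 + 2/3*4/7 + 1/3*3/7 = 11/21
d_1 = (1=5/21, 2=5/21, 3=11/21)
  d_2[1] = 5/21*1/7 + 5/21*1/7 + 11/21*3/7 = 43/147
  d_2[2] = 5/21*5/7 + 5/21*2/7 + 11/21*1/7 = 46/147
  d_2[3] = 5/21*1/7 + 5/21*4/7 + 11/21*3/7 = 58/147
d_2 = (1=43/147, 2=46/147, 3=58/147)

Answer: 43/147 46/147 58/147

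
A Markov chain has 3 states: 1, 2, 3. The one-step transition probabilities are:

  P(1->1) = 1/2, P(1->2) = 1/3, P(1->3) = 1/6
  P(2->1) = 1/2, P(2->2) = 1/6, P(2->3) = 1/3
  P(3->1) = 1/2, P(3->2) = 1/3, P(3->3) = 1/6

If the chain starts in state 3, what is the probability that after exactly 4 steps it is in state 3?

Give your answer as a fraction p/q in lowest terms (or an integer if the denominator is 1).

Answer: 139/648

Derivation:
Computing P^4 by repeated multiplication:
P^1 =
  1: [1/2, 1/3, 1/6]
  2: [1/2, 1/6, 1/3]
  3: [1/2, 1/3, 1/6]
P^2 =
  1: [1/2, 5/18, 2/9]
  2: [1/2, 11/36, 7/36]
  3: [1/2, 5/18, 2/9]
P^3 =
  1: [1/2, 31/108, 23/108]
  2: [1/2, 61/216, 47/216]
  3: [1/2, 31/108, 23/108]
P^4 =
  1: [1/2, 185/648, 139/648]
  2: [1/2, 371/1296, 277/1296]
  3: [1/2, 185/648, 139/648]

(P^4)[3 -> 3] = 139/648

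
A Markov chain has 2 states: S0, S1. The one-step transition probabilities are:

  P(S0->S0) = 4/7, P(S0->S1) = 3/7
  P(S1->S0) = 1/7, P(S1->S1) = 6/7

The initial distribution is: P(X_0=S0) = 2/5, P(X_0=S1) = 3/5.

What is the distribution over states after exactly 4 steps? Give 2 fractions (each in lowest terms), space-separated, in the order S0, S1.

Answer: 3062/12005 8943/12005

Derivation:
Propagating the distribution step by step (d_{t+1} = d_t * P):
d_0 = (S0=2/5, S1=3/5)
  d_1[S0] = 2/5*4/7 + 3/5*1/7 = 11/35
  d_1[S1] = 2/5*3/7 + 3/5*6/7 = 24/35
d_1 = (S0=11/35, S1=24/35)
  d_2[S0] = 11/35*4/7 + 24/35*1/7 = 68/245
  d_2[S1] = 11/35*3/7 + 24/35*6/7 = 177/245
d_2 = (S0=68/245, S1=177/245)
  d_3[S0] = 68/245*4/7 + 177/245*1/7 = 449/1715
  d_3[S1] = 68/245*3/7 + 177/245*6/7 = 1266/1715
d_3 = (S0=449/1715, S1=1266/1715)
  d_4[S0] = 449/1715*4/7 + 1266/1715*1/7 = 3062/12005
  d_4[S1] = 449/1715*3/7 + 1266/1715*6/7 = 8943/12005
d_4 = (S0=3062/12005, S1=8943/12005)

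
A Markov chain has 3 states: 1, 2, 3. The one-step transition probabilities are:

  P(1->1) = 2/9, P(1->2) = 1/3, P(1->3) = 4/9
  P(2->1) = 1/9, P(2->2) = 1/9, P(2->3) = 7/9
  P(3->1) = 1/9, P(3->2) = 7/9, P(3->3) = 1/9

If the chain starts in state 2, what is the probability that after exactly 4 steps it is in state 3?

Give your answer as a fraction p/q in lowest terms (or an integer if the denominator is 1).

Computing P^4 by repeated multiplication:
P^1 =
  1: [2/9, 1/3, 4/9]
  2: [1/9, 1/9, 7/9]
  3: [1/9, 7/9, 1/9]
P^2 =
  1: [11/81, 37/81, 11/27]
  2: [10/81, 53/81, 2/9]
  3: [10/81, 17/81, 2/3]
P^3 =
  1: [92/729, 301/729, 112/243]
  2: [91/729, 209/729, 143/243]
  3: [91/729, 425/729, 71/243]
P^4 =
  1: [821/6561, 2929/6561, 937/2187]
  2: [820/6561, 3485/6561, 752/2187]
  3: [820/6561, 2189/6561, 1184/2187]

(P^4)[2 -> 3] = 752/2187

Answer: 752/2187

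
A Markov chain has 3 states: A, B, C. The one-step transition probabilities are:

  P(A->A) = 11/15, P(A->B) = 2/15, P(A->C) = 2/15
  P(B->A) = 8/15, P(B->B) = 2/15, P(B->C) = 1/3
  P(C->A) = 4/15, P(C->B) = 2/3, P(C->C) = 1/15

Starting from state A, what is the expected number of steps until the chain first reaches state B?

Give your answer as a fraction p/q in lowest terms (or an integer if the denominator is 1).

Answer: 5

Derivation:
Let h_i = expected steps to first reach B from state i.
Boundary: h_B = 0.
First-step equations for the other states:
  h_A = 1 + 11/15*h_A + 2/15*h_B + 2/15*h_C
  h_C = 1 + 4/15*h_A + 2/3*h_B + 1/15*h_C

Substituting h_B = 0 and rearranging gives the linear system (I - Q) h = 1:
  [4/15, -2/15] . (h_A, h_C) = 1
  [-4/15, 14/15] . (h_A, h_C) = 1

Solving yields:
  h_A = 5
  h_C = 5/2

Starting state is A, so the expected hitting time is h_A = 5.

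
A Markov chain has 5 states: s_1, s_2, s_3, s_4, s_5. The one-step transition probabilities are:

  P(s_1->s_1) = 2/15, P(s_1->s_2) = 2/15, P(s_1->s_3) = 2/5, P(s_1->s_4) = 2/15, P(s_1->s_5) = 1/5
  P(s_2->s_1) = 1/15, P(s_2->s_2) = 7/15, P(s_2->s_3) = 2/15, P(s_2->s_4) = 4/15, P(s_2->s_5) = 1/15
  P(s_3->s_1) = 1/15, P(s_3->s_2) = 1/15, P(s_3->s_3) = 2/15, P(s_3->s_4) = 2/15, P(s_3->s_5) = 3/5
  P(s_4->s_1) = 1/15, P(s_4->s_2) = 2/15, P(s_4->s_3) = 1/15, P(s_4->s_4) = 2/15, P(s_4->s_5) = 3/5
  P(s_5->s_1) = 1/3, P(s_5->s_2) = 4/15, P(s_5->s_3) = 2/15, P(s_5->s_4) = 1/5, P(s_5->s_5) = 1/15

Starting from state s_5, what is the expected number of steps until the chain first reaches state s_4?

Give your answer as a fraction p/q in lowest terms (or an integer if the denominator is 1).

Answer: 24480/4727

Derivation:
Let h_i = expected steps to first reach s_4 from state i.
Boundary: h_s_4 = 0.
First-step equations for the other states:
  h_s_1 = 1 + 2/15*h_s_1 + 2/15*h_s_2 + 2/5*h_s_3 + 2/15*h_s_4 + 1/5*h_s_5
  h_s_2 = 1 + 1/15*h_s_1 + 7/15*h_s_2 + 2/15*h_s_3 + 4/15*h_s_4 + 1/15*h_s_5
  h_s_3 = 1 + 1/15*h_s_1 + 1/15*h_s_2 + 2/15*h_s_3 + 2/15*h_s_4 + 3/5*h_s_5
  h_s_5 = 1 + 1/3*h_s_1 + 4/15*h_s_2 + 2/15*h_s_3 + 1/5*h_s_4 + 1/15*h_s_5

Substituting h_s_4 = 0 and rearranging gives the linear system (I - Q) h = 1:
  [13/15, -2/15, -2/5, -1/5] . (h_s_1, h_s_2, h_s_3, h_s_5) = 1
  [-1/15, 8/15, -2/15, -1/15] . (h_s_1, h_s_2, h_s_3, h_s_5) = 1
  [-1/15, -1/15, 13/15, -3/5] . (h_s_1, h_s_2, h_s_3, h_s_5) = 1
  [-1/3, -4/15, -2/15, 14/15] . (h_s_1, h_s_2, h_s_3, h_s_5) = 1

Solving yields:
  h_s_1 = 26505/4727
  h_s_2 = 21765/4727
  h_s_3 = 26115/4727
  h_s_5 = 24480/4727

Starting state is s_5, so the expected hitting time is h_s_5 = 24480/4727.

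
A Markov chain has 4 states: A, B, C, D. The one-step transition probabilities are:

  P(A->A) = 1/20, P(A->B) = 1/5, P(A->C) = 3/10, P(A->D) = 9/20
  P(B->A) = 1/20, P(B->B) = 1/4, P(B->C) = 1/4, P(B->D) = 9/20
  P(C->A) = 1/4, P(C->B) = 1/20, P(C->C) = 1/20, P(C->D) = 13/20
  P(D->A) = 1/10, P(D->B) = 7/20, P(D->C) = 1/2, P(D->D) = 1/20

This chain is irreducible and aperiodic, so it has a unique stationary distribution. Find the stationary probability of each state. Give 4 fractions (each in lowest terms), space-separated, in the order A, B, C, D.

The stationary distribution satisfies pi = pi * P, i.e.:
  pi_A = 1/20*pi_A + 1/20*pi_B + 1/4*pi_C + 1/10*pi_D
  pi_B = 1/5*pi_A + 1/4*pi_B + 1/20*pi_C + 7/20*pi_D
  pi_C = 3/10*pi_A + 1/4*pi_B + 1/20*pi_C + 1/2*pi_D
  pi_D = 9/20*pi_A + 9/20*pi_B + 13/20*pi_C + 1/20*pi_D
with normalization: pi_A + pi_B + pi_C + pi_D = 1.

Using the first 3 balance equations plus normalization, the linear system A*pi = b is:
  [-19/20, 1/20, 1/4, 1/10] . pi = 0
  [1/5, -3/4, 1/20, 7/20] . pi = 0
  [3/10, 1/4, -19/20, 1/2] . pi = 0
  [1, 1, 1, 1] . pi = 1

Solving yields:
  pi_A = 407/3231
  pi_B = 319/1436
  pi_C = 3737/12924
  pi_D = 1172/3231

Verification (pi * P):
  407/3231*1/20 + 319/1436*1/20 + 3737/12924*1/4 + 1172/3231*1/10 = 407/3231 = pi_A  (ok)
  407/3231*1/5 + 319/1436*1/4 + 3737/12924*1/20 + 1172/3231*7/20 = 319/1436 = pi_B  (ok)
  407/3231*3/10 + 319/1436*1/4 + 3737/12924*1/20 + 1172/3231*1/2 = 3737/12924 = pi_C  (ok)
  407/3231*9/20 + 319/1436*9/20 + 3737/12924*13/20 + 1172/3231*1/20 = 1172/3231 = pi_D  (ok)

Answer: 407/3231 319/1436 3737/12924 1172/3231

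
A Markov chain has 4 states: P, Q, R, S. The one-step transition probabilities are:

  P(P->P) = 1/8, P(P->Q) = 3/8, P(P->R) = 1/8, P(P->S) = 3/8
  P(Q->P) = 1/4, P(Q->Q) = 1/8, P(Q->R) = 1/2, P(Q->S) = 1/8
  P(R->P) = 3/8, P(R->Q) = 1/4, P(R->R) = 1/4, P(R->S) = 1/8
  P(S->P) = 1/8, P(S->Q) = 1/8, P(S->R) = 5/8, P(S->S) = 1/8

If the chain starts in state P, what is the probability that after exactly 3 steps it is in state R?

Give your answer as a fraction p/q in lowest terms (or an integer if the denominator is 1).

Answer: 167/512

Derivation:
Computing P^3 by repeated multiplication:
P^1 =
  P: [1/8, 3/8, 1/8, 3/8]
  Q: [1/4, 1/8, 1/2, 1/8]
  R: [3/8, 1/4, 1/4, 1/8]
  S: [1/8, 1/8, 5/8, 1/8]
P^2 =
  P: [13/64, 11/64, 15/32, 5/32]
  Q: [17/64, 1/4, 19/64, 3/16]
  R: [7/32, 1/4, 5/16, 7/32]
  S: [19/64, 15/64, 5/16, 5/32]
P^3 =
  P: [135/512, 15/64, 167/512, 45/256]
  Q: [59/256, 117/512, 179/512, 49/256]
  R: [15/64, 7/32, 47/128, 23/128]
  S: [119/512, 61/256, 169/512, 51/256]

(P^3)[P -> R] = 167/512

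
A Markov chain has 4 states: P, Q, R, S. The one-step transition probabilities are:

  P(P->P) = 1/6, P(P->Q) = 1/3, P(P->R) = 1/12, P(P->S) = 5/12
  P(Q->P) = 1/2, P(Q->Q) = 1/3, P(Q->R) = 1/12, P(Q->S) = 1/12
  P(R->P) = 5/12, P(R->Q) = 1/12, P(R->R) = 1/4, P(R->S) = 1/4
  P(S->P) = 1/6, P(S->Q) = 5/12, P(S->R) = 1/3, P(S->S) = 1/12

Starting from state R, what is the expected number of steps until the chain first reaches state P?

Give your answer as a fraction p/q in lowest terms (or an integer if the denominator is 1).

Answer: 536/207

Derivation:
Let h_i = expected steps to first reach P from state i.
Boundary: h_P = 0.
First-step equations for the other states:
  h_Q = 1 + 1/2*h_P + 1/3*h_Q + 1/12*h_R + 1/12*h_S
  h_R = 1 + 5/12*h_P + 1/12*h_Q + 1/4*h_R + 1/4*h_S
  h_S = 1 + 1/6*h_P + 5/12*h_Q + 1/3*h_R + 1/12*h_S

Substituting h_P = 0 and rearranging gives the linear system (I - Q) h = 1:
  [2/3, -1/12, -1/12] . (h_Q, h_R, h_S) = 1
  [-1/12, 3/4, -1/4] . (h_Q, h_R, h_S) = 1
  [-5/12, -1/3, 11/12] . (h_Q, h_R, h_S) = 1

Solving yields:
  h_Q = 152/69
  h_R = 536/207
  h_S = 628/207

Starting state is R, so the expected hitting time is h_R = 536/207.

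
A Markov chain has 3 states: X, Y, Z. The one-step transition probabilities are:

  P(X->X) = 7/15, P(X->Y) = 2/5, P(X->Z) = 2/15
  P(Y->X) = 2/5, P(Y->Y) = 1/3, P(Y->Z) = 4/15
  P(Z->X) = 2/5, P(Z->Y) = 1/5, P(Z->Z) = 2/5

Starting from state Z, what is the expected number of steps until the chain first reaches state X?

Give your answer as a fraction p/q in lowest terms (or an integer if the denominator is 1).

Answer: 5/2

Derivation:
Let h_i = expected steps to first reach X from state i.
Boundary: h_X = 0.
First-step equations for the other states:
  h_Y = 1 + 2/5*h_X + 1/3*h_Y + 4/15*h_Z
  h_Z = 1 + 2/5*h_X + 1/5*h_Y + 2/5*h_Z

Substituting h_X = 0 and rearranging gives the linear system (I - Q) h = 1:
  [2/3, -4/15] . (h_Y, h_Z) = 1
  [-1/5, 3/5] . (h_Y, h_Z) = 1

Solving yields:
  h_Y = 5/2
  h_Z = 5/2

Starting state is Z, so the expected hitting time is h_Z = 5/2.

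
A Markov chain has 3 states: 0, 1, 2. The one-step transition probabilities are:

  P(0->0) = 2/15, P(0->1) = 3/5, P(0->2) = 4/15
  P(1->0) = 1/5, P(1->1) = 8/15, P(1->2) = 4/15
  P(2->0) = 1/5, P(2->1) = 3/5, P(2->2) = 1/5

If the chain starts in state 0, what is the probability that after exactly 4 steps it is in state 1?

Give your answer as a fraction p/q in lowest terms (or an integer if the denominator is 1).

Computing P^4 by repeated multiplication:
P^1 =
  0: [2/15, 3/5, 4/15]
  1: [1/5, 8/15, 4/15]
  2: [1/5, 3/5, 1/5]
P^2 =
  0: [43/225, 14/25, 56/225]
  1: [14/75, 127/225, 56/225]
  2: [14/75, 14/25, 19/75]
P^3 =
  0: [632/3375, 211/375, 844/3375]
  1: [211/1125, 1898/3375, 844/3375]
  2: [211/1125, 211/375, 281/1125]
P^4 =
  0: [9493/50625, 3164/5625, 12656/50625]
  1: [3164/16875, 28477/50625, 12656/50625]
  2: [3164/16875, 3164/5625, 4219/16875]

(P^4)[0 -> 1] = 3164/5625

Answer: 3164/5625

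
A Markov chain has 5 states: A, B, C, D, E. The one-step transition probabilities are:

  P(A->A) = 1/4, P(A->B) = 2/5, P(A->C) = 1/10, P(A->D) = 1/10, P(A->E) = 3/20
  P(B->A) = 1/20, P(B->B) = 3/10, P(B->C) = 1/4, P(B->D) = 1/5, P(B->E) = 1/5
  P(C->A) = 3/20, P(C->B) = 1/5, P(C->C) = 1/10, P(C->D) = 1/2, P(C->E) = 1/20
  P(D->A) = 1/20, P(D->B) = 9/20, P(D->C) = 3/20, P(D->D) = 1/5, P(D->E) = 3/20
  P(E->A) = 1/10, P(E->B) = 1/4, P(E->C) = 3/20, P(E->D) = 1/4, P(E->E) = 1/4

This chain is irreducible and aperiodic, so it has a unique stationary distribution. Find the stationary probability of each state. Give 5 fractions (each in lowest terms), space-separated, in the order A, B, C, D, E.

Answer: 13529/143946 23150/71973 24329/143946 1996/7997 11930/71973

Derivation:
The stationary distribution satisfies pi = pi * P, i.e.:
  pi_A = 1/4*pi_A + 1/20*pi_B + 3/20*pi_C + 1/20*pi_D + 1/10*pi_E
  pi_B = 2/5*pi_A + 3/10*pi_B + 1/5*pi_C + 9/20*pi_D + 1/4*pi_E
  pi_C = 1/10*pi_A + 1/4*pi_B + 1/10*pi_C + 3/20*pi_D + 3/20*pi_E
  pi_D = 1/10*pi_A + 1/5*pi_B + 1/2*pi_C + 1/5*pi_D + 1/4*pi_E
  pi_E = 3/20*pi_A + 1/5*pi_B + 1/20*pi_C + 3/20*pi_D + 1/4*pi_E
with normalization: pi_A + pi_B + pi_C + pi_D + pi_E = 1.

Using the first 4 balance equations plus normalization, the linear system A*pi = b is:
  [-3/4, 1/20, 3/20, 1/20, 1/10] . pi = 0
  [2/5, -7/10, 1/5, 9/20, 1/4] . pi = 0
  [1/10, 1/4, -9/10, 3/20, 3/20] . pi = 0
  [1/10, 1/5, 1/2, -4/5, 1/4] . pi = 0
  [1, 1, 1, 1, 1] . pi = 1

Solving yields:
  pi_A = 13529/143946
  pi_B = 23150/71973
  pi_C = 24329/143946
  pi_D = 1996/7997
  pi_E = 11930/71973

Verification (pi * P):
  13529/143946*1/4 + 23150/71973*1/20 + 24329/143946*3/20 + 1996/7997*1/20 + 11930/71973*1/10 = 13529/143946 = pi_A  (ok)
  13529/143946*2/5 + 23150/71973*3/10 + 24329/143946*1/5 + 1996/7997*9/20 + 11930/71973*1/4 = 23150/71973 = pi_B  (ok)
  13529/143946*1/10 + 23150/71973*1/4 + 24329/143946*1/10 + 1996/7997*3/20 + 11930/71973*3/20 = 24329/143946 = pi_C  (ok)
  13529/143946*1/10 + 23150/71973*1/5 + 24329/143946*1/2 + 1996/7997*1/5 + 11930/71973*1/4 = 1996/7997 = pi_D  (ok)
  13529/143946*3/20 + 23150/71973*1/5 + 24329/143946*1/20 + 1996/7997*3/20 + 11930/71973*1/4 = 11930/71973 = pi_E  (ok)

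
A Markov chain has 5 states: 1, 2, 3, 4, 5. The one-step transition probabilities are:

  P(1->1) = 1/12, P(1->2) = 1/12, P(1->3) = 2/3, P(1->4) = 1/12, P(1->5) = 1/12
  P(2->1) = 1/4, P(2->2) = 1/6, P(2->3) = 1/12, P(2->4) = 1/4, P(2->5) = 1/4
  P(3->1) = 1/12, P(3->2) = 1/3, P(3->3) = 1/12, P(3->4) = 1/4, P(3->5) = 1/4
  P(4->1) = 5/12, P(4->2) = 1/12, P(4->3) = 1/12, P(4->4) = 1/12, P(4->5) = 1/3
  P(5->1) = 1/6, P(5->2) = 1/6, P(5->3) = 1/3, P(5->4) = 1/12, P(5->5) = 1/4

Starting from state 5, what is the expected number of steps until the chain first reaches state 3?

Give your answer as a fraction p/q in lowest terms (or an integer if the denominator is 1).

Let h_i = expected steps to first reach 3 from state i.
Boundary: h_3 = 0.
First-step equations for the other states:
  h_1 = 1 + 1/12*h_1 + 1/12*h_2 + 2/3*h_3 + 1/12*h_4 + 1/12*h_5
  h_2 = 1 + 1/4*h_1 + 1/6*h_2 + 1/12*h_3 + 1/4*h_4 + 1/4*h_5
  h_4 = 1 + 5/12*h_1 + 1/12*h_2 + 1/12*h_3 + 1/12*h_4 + 1/3*h_5
  h_5 = 1 + 1/6*h_1 + 1/6*h_2 + 1/3*h_3 + 1/12*h_4 + 1/4*h_5

Substituting h_3 = 0 and rearranging gives the linear system (I - Q) h = 1:
  [11/12, -1/12, -1/12, -1/12] . (h_1, h_2, h_4, h_5) = 1
  [-1/4, 5/6, -1/4, -1/4] . (h_1, h_2, h_4, h_5) = 1
  [-5/12, -1/12, 11/12, -1/3] . (h_1, h_2, h_4, h_5) = 1
  [-1/6, -1/6, -1/12, 3/4] . (h_1, h_2, h_4, h_5) = 1

Solving yields:
  h_1 = 3096/1537
  h_2 = 5736/1537
  h_4 = 26388/7685
  h_5 = 22992/7685

Starting state is 5, so the expected hitting time is h_5 = 22992/7685.

Answer: 22992/7685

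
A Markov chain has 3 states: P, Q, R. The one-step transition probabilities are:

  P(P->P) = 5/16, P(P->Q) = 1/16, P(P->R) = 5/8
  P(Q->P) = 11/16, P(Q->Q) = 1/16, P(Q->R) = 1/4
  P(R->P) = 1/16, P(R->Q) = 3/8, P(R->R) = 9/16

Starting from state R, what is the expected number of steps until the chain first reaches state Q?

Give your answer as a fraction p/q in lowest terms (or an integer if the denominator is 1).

Let h_i = expected steps to first reach Q from state i.
Boundary: h_Q = 0.
First-step equations for the other states:
  h_P = 1 + 5/16*h_P + 1/16*h_Q + 5/8*h_R
  h_R = 1 + 1/16*h_P + 3/8*h_Q + 9/16*h_R

Substituting h_Q = 0 and rearranging gives the linear system (I - Q) h = 1:
  [11/16, -5/8] . (h_P, h_R) = 1
  [-1/16, 7/16] . (h_P, h_R) = 1

Solving yields:
  h_P = 272/67
  h_R = 192/67

Starting state is R, so the expected hitting time is h_R = 192/67.

Answer: 192/67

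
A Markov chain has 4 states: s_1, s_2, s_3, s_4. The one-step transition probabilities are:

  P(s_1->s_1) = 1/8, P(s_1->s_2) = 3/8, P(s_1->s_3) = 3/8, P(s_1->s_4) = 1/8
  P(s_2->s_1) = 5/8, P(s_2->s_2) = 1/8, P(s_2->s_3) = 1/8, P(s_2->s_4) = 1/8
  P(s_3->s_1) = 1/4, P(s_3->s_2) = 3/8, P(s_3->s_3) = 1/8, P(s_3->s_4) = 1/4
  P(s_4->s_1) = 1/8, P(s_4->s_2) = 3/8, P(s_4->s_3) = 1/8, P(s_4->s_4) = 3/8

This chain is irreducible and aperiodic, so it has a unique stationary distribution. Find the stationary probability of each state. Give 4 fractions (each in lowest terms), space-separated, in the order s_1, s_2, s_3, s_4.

Answer: 3/10 3/10 1/5 1/5

Derivation:
The stationary distribution satisfies pi = pi * P, i.e.:
  pi_s_1 = 1/8*pi_s_1 + 5/8*pi_s_2 + 1/4*pi_s_3 + 1/8*pi_s_4
  pi_s_2 = 3/8*pi_s_1 + 1/8*pi_s_2 + 3/8*pi_s_3 + 3/8*pi_s_4
  pi_s_3 = 3/8*pi_s_1 + 1/8*pi_s_2 + 1/8*pi_s_3 + 1/8*pi_s_4
  pi_s_4 = 1/8*pi_s_1 + 1/8*pi_s_2 + 1/4*pi_s_3 + 3/8*pi_s_4
with normalization: pi_s_1 + pi_s_2 + pi_s_3 + pi_s_4 = 1.

Using the first 3 balance equations plus normalization, the linear system A*pi = b is:
  [-7/8, 5/8, 1/4, 1/8] . pi = 0
  [3/8, -7/8, 3/8, 3/8] . pi = 0
  [3/8, 1/8, -7/8, 1/8] . pi = 0
  [1, 1, 1, 1] . pi = 1

Solving yields:
  pi_s_1 = 3/10
  pi_s_2 = 3/10
  pi_s_3 = 1/5
  pi_s_4 = 1/5

Verification (pi * P):
  3/10*1/8 + 3/10*5/8 + 1/5*1/4 + 1/5*1/8 = 3/10 = pi_s_1  (ok)
  3/10*3/8 + 3/10*1/8 + 1/5*3/8 + 1/5*3/8 = 3/10 = pi_s_2  (ok)
  3/10*3/8 + 3/10*1/8 + 1/5*1/8 + 1/5*1/8 = 1/5 = pi_s_3  (ok)
  3/10*1/8 + 3/10*1/8 + 1/5*1/4 + 1/5*3/8 = 1/5 = pi_s_4  (ok)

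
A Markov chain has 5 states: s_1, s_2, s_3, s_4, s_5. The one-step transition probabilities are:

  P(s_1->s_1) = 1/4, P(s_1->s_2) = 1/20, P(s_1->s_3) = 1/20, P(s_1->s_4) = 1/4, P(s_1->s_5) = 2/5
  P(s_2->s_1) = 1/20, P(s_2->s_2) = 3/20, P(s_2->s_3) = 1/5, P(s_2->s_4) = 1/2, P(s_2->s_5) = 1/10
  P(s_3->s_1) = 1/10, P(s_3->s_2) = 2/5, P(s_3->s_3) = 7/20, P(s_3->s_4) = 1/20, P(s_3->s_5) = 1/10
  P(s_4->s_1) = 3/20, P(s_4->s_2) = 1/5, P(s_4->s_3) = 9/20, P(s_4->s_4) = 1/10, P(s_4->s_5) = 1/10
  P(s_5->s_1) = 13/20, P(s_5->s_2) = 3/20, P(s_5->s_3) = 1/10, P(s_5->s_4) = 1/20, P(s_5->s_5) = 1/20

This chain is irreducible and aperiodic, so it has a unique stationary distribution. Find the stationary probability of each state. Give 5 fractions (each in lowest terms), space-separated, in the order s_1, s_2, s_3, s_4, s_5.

The stationary distribution satisfies pi = pi * P, i.e.:
  pi_s_1 = 1/4*pi_s_1 + 1/20*pi_s_2 + 1/10*pi_s_3 + 3/20*pi_s_4 + 13/20*pi_s_5
  pi_s_2 = 1/20*pi_s_1 + 3/20*pi_s_2 + 2/5*pi_s_3 + 1/5*pi_s_4 + 3/20*pi_s_5
  pi_s_3 = 1/20*pi_s_1 + 1/5*pi_s_2 + 7/20*pi_s_3 + 9/20*pi_s_4 + 1/10*pi_s_5
  pi_s_4 = 1/4*pi_s_1 + 1/2*pi_s_2 + 1/20*pi_s_3 + 1/10*pi_s_4 + 1/20*pi_s_5
  pi_s_5 = 2/5*pi_s_1 + 1/10*pi_s_2 + 1/10*pi_s_3 + 1/10*pi_s_4 + 1/20*pi_s_5
with normalization: pi_s_1 + pi_s_2 + pi_s_3 + pi_s_4 + pi_s_5 = 1.

Using the first 4 balance equations plus normalization, the linear system A*pi = b is:
  [-3/4, 1/20, 1/10, 3/20, 13/20] . pi = 0
  [1/20, -17/20, 2/5, 1/5, 3/20] . pi = 0
  [1/20, 1/5, -13/20, 9/20, 1/10] . pi = 0
  [1/4, 1/2, 1/20, -9/10, 1/20] . pi = 0
  [1, 1, 1, 1, 1] . pi = 1

Solving yields:
  pi_s_1 = 2441/11115
  pi_s_2 = 727/3705
  pi_s_3 = 521/2223
  pi_s_4 = 164/855
  pi_s_5 = 1756/11115

Verification (pi * P):
  2441/11115*1/4 + 727/3705*1/20 + 521/2223*1/10 + 164/855*3/20 + 1756/11115*13/20 = 2441/11115 = pi_s_1  (ok)
  2441/11115*1/20 + 727/3705*3/20 + 521/2223*2/5 + 164/855*1/5 + 1756/11115*3/20 = 727/3705 = pi_s_2  (ok)
  2441/11115*1/20 + 727/3705*1/5 + 521/2223*7/20 + 164/855*9/20 + 1756/11115*1/10 = 521/2223 = pi_s_3  (ok)
  2441/11115*1/4 + 727/3705*1/2 + 521/2223*1/20 + 164/855*1/10 + 1756/11115*1/20 = 164/855 = pi_s_4  (ok)
  2441/11115*2/5 + 727/3705*1/10 + 521/2223*1/10 + 164/855*1/10 + 1756/11115*1/20 = 1756/11115 = pi_s_5  (ok)

Answer: 2441/11115 727/3705 521/2223 164/855 1756/11115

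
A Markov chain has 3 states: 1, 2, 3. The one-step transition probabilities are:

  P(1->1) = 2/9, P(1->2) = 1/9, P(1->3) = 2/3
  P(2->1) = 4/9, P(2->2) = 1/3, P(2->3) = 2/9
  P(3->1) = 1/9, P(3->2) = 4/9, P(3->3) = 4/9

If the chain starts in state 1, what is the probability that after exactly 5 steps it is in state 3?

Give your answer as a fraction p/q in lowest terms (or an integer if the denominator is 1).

Answer: 8450/19683

Derivation:
Computing P^5 by repeated multiplication:
P^1 =
  1: [2/9, 1/9, 2/3]
  2: [4/9, 1/3, 2/9]
  3: [1/9, 4/9, 4/9]
P^2 =
  1: [14/81, 29/81, 38/81]
  2: [22/81, 7/27, 38/81]
  3: [22/81, 29/81, 10/27]
P^3 =
  1: [182/729, 253/729, 98/243]
  2: [166/729, 79/243, 326/729]
  3: [190/729, 229/729, 310/729]
P^4 =
  1: [1670/6561, 2117/6561, 2774/6561]
  2: [1606/6561, 727/2187, 2774/6561]
  3: [1606/6561, 2117/6561, 946/2187]
P^5 =
  1: [14582/59049, 19117/59049, 8450/19683]
  2: [14710/59049, 6415/19683, 25094/59049]
  3: [14518/59049, 19309/59049, 25222/59049]

(P^5)[1 -> 3] = 8450/19683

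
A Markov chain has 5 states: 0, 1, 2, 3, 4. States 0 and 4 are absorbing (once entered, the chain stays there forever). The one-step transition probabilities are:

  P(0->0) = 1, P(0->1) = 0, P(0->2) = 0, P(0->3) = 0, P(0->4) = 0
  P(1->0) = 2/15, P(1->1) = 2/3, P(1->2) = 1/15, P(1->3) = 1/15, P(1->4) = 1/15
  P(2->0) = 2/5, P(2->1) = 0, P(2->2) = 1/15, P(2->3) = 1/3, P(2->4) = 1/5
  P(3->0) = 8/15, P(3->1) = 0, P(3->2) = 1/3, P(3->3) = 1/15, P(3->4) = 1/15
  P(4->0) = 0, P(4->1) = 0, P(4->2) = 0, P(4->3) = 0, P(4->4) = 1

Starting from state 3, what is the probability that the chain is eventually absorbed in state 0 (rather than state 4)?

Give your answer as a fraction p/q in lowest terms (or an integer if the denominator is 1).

Answer: 142/171

Derivation:
Let a_i = P(absorbed in 0 | start in state i).
Boundary conditions: a_0 = 1, a_4 = 0.
For each transient state i, a_i = sum_j P(i->j) * a_j:
  a_1 = 2/15*a_0 + 2/3*a_1 + 1/15*a_2 + 1/15*a_3 + 1/15*a_4
  a_2 = 2/5*a_0 + 0*a_1 + 1/15*a_2 + 1/3*a_3 + 1/5*a_4
  a_3 = 8/15*a_0 + 0*a_1 + 1/3*a_2 + 1/15*a_3 + 1/15*a_4

Substituting a_0 = 1 and a_4 = 0, rearrange to (I - Q) a = r where r[i] = P(i -> 0):
  [1/3, -1/15, -1/15] . (a_1, a_2, a_3) = 2/15
  [0, 14/15, -1/3] . (a_1, a_2, a_3) = 2/5
  [0, -1/3, 14/15] . (a_1, a_2, a_3) = 8/15

Solving yields:
  a_1 = 32/45
  a_2 = 124/171
  a_3 = 142/171

Starting state is 3, so the absorption probability is a_3 = 142/171.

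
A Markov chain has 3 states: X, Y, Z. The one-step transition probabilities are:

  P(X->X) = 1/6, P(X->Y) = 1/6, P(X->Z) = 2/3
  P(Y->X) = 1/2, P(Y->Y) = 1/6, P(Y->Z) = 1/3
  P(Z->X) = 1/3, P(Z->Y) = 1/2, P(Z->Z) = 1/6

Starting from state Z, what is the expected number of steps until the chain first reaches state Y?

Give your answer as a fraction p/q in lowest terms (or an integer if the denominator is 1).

Let h_i = expected steps to first reach Y from state i.
Boundary: h_Y = 0.
First-step equations for the other states:
  h_X = 1 + 1/6*h_X + 1/6*h_Y + 2/3*h_Z
  h_Z = 1 + 1/3*h_X + 1/2*h_Y + 1/6*h_Z

Substituting h_Y = 0 and rearranging gives the linear system (I - Q) h = 1:
  [5/6, -2/3] . (h_X, h_Z) = 1
  [-1/3, 5/6] . (h_X, h_Z) = 1

Solving yields:
  h_X = 54/17
  h_Z = 42/17

Starting state is Z, so the expected hitting time is h_Z = 42/17.

Answer: 42/17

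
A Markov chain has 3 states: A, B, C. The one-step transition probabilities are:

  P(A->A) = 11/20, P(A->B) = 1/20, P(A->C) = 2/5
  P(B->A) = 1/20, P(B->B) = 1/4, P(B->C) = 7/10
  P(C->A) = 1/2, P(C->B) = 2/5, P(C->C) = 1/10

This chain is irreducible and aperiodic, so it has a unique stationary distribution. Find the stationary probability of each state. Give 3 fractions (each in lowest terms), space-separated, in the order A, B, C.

Answer: 79/187 41/187 67/187

Derivation:
The stationary distribution satisfies pi = pi * P, i.e.:
  pi_A = 11/20*pi_A + 1/20*pi_B + 1/2*pi_C
  pi_B = 1/20*pi_A + 1/4*pi_B + 2/5*pi_C
  pi_C = 2/5*pi_A + 7/10*pi_B + 1/10*pi_C
with normalization: pi_A + pi_B + pi_C = 1.

Using the first 2 balance equations plus normalization, the linear system A*pi = b is:
  [-9/20, 1/20, 1/2] . pi = 0
  [1/20, -3/4, 2/5] . pi = 0
  [1, 1, 1] . pi = 1

Solving yields:
  pi_A = 79/187
  pi_B = 41/187
  pi_C = 67/187

Verification (pi * P):
  79/187*11/20 + 41/187*1/20 + 67/187*1/2 = 79/187 = pi_A  (ok)
  79/187*1/20 + 41/187*1/4 + 67/187*2/5 = 41/187 = pi_B  (ok)
  79/187*2/5 + 41/187*7/10 + 67/187*1/10 = 67/187 = pi_C  (ok)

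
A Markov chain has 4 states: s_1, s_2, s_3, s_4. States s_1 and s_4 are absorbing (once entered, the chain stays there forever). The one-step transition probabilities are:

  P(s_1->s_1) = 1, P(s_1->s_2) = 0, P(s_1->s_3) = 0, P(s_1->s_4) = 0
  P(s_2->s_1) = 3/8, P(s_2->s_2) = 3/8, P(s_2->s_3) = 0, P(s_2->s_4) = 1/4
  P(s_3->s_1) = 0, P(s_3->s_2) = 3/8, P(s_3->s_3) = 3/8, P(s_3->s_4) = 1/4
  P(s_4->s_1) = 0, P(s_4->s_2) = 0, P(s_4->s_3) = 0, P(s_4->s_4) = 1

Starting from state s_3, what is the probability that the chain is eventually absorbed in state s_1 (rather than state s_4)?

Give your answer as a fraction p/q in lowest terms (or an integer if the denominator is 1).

Let a_i = P(absorbed in s_1 | start in state i).
Boundary conditions: a_s_1 = 1, a_s_4 = 0.
For each transient state i, a_i = sum_j P(i->j) * a_j:
  a_s_2 = 3/8*a_s_1 + 3/8*a_s_2 + 0*a_s_3 + 1/4*a_s_4
  a_s_3 = 0*a_s_1 + 3/8*a_s_2 + 3/8*a_s_3 + 1/4*a_s_4

Substituting a_s_1 = 1 and a_s_4 = 0, rearrange to (I - Q) a = r where r[i] = P(i -> s_1):
  [5/8, 0] . (a_s_2, a_s_3) = 3/8
  [-3/8, 5/8] . (a_s_2, a_s_3) = 0

Solving yields:
  a_s_2 = 3/5
  a_s_3 = 9/25

Starting state is s_3, so the absorption probability is a_s_3 = 9/25.

Answer: 9/25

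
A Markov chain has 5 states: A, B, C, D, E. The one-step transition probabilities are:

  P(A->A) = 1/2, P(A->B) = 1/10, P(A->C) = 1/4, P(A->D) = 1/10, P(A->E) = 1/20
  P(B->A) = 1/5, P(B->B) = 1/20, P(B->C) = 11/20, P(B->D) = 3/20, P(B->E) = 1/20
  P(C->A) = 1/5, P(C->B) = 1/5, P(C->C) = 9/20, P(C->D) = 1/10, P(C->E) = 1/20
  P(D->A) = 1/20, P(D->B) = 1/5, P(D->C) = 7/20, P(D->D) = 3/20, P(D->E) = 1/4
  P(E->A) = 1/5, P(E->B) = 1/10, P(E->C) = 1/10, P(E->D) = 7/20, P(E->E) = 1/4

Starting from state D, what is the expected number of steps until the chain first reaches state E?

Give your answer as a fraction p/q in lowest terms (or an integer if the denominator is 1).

Let h_i = expected steps to first reach E from state i.
Boundary: h_E = 0.
First-step equations for the other states:
  h_A = 1 + 1/2*h_A + 1/10*h_B + 1/4*h_C + 1/10*h_D + 1/20*h_E
  h_B = 1 + 1/5*h_A + 1/20*h_B + 11/20*h_C + 3/20*h_D + 1/20*h_E
  h_C = 1 + 1/5*h_A + 1/5*h_B + 9/20*h_C + 1/10*h_D + 1/20*h_E
  h_D = 1 + 1/20*h_A + 1/5*h_B + 7/20*h_C + 3/20*h_D + 1/4*h_E

Substituting h_E = 0 and rearranging gives the linear system (I - Q) h = 1:
  [1/2, -1/10, -1/4, -1/10] . (h_A, h_B, h_C, h_D) = 1
  [-1/5, 19/20, -11/20, -3/20] . (h_A, h_B, h_C, h_D) = 1
  [-1/5, -1/5, 11/20, -1/10] . (h_A, h_B, h_C, h_D) = 1
  [-1/20, -1/5, -7/20, 17/20] . (h_A, h_B, h_C, h_D) = 1

Solving yields:
  h_A = 510/37
  h_B = 1514/111
  h_C = 1528/111
  h_D = 402/37

Starting state is D, so the expected hitting time is h_D = 402/37.

Answer: 402/37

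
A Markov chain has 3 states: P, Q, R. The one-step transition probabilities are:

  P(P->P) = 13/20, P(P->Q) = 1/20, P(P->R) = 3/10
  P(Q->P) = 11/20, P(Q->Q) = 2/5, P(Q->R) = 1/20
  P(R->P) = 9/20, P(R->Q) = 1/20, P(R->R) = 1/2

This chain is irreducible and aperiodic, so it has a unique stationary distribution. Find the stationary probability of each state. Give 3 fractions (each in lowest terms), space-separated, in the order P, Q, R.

Answer: 119/208 1/13 73/208

Derivation:
The stationary distribution satisfies pi = pi * P, i.e.:
  pi_P = 13/20*pi_P + 11/20*pi_Q + 9/20*pi_R
  pi_Q = 1/20*pi_P + 2/5*pi_Q + 1/20*pi_R
  pi_R = 3/10*pi_P + 1/20*pi_Q + 1/2*pi_R
with normalization: pi_P + pi_Q + pi_R = 1.

Using the first 2 balance equations plus normalization, the linear system A*pi = b is:
  [-7/20, 11/20, 9/20] . pi = 0
  [1/20, -3/5, 1/20] . pi = 0
  [1, 1, 1] . pi = 1

Solving yields:
  pi_P = 119/208
  pi_Q = 1/13
  pi_R = 73/208

Verification (pi * P):
  119/208*13/20 + 1/13*11/20 + 73/208*9/20 = 119/208 = pi_P  (ok)
  119/208*1/20 + 1/13*2/5 + 73/208*1/20 = 1/13 = pi_Q  (ok)
  119/208*3/10 + 1/13*1/20 + 73/208*1/2 = 73/208 = pi_R  (ok)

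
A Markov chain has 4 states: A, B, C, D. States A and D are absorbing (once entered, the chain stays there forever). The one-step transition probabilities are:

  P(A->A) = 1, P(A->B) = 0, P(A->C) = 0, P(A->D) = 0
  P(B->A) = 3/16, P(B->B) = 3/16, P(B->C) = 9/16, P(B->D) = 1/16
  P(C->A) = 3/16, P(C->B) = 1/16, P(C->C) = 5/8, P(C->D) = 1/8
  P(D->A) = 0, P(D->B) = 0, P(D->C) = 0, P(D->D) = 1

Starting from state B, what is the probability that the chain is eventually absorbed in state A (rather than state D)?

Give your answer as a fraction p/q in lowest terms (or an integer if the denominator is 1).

Answer: 15/23

Derivation:
Let a_i = P(absorbed in A | start in state i).
Boundary conditions: a_A = 1, a_D = 0.
For each transient state i, a_i = sum_j P(i->j) * a_j:
  a_B = 3/16*a_A + 3/16*a_B + 9/16*a_C + 1/16*a_D
  a_C = 3/16*a_A + 1/16*a_B + 5/8*a_C + 1/8*a_D

Substituting a_A = 1 and a_D = 0, rearrange to (I - Q) a = r where r[i] = P(i -> A):
  [13/16, -9/16] . (a_B, a_C) = 3/16
  [-1/16, 3/8] . (a_B, a_C) = 3/16

Solving yields:
  a_B = 15/23
  a_C = 14/23

Starting state is B, so the absorption probability is a_B = 15/23.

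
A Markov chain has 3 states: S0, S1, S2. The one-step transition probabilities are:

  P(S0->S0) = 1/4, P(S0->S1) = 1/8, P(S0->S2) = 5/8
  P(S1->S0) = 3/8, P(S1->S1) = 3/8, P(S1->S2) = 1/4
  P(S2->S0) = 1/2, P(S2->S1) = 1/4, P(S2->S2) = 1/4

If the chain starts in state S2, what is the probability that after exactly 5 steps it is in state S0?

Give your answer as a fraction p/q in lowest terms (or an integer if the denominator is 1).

Computing P^5 by repeated multiplication:
P^1 =
  S0: [1/4, 1/8, 5/8]
  S1: [3/8, 3/8, 1/4]
  S2: [1/2, 1/4, 1/4]
P^2 =
  S0: [27/64, 15/64, 11/32]
  S1: [23/64, 1/4, 25/64]
  S2: [11/32, 7/32, 7/16]
P^3 =
  S0: [187/512, 29/128, 209/512]
  S1: [97/256, 121/512, 197/512]
  S2: [99/256, 15/64, 97/256]
P^4 =
  S0: [779/2048, 953/4096, 1585/4096]
  S1: [1539/4096, 951/4096, 803/2048]
  S2: [383/1024, 473/2048, 809/2048]
P^5 =
  S0: [12315/32768, 7587/32768, 6433/16384]
  S1: [12355/32768, 1901/8192, 12809/32768]
  S2: [6187/16384, 3803/16384, 3197/8192]

(P^5)[S2 -> S0] = 6187/16384

Answer: 6187/16384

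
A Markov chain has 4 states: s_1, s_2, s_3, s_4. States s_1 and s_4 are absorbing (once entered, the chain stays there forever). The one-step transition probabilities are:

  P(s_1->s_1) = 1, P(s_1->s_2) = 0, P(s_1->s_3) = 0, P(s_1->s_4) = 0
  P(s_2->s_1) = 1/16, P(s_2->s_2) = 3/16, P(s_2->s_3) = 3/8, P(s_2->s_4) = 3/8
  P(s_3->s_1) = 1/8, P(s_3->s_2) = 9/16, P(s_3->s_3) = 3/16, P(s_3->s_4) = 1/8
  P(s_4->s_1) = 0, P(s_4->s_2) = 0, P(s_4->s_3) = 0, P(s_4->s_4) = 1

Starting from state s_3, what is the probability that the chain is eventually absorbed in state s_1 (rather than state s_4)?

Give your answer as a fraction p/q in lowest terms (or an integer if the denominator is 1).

Answer: 7/23

Derivation:
Let a_i = P(absorbed in s_1 | start in state i).
Boundary conditions: a_s_1 = 1, a_s_4 = 0.
For each transient state i, a_i = sum_j P(i->j) * a_j:
  a_s_2 = 1/16*a_s_1 + 3/16*a_s_2 + 3/8*a_s_3 + 3/8*a_s_4
  a_s_3 = 1/8*a_s_1 + 9/16*a_s_2 + 3/16*a_s_3 + 1/8*a_s_4

Substituting a_s_1 = 1 and a_s_4 = 0, rearrange to (I - Q) a = r where r[i] = P(i -> s_1):
  [13/16, -3/8] . (a_s_2, a_s_3) = 1/16
  [-9/16, 13/16] . (a_s_2, a_s_3) = 1/8

Solving yields:
  a_s_2 = 5/23
  a_s_3 = 7/23

Starting state is s_3, so the absorption probability is a_s_3 = 7/23.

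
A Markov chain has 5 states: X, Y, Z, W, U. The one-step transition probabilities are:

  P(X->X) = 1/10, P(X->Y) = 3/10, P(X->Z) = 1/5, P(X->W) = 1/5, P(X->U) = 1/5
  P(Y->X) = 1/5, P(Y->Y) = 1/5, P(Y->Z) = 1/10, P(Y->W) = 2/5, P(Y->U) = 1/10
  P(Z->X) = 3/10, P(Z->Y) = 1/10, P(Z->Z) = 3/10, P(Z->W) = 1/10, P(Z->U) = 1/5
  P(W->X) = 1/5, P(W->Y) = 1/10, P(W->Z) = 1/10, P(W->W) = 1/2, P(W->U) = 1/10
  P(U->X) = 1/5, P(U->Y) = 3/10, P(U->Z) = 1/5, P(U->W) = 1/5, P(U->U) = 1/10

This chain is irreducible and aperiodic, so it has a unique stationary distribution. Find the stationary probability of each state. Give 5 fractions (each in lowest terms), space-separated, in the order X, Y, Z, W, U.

The stationary distribution satisfies pi = pi * P, i.e.:
  pi_X = 1/10*pi_X + 1/5*pi_Y + 3/10*pi_Z + 1/5*pi_W + 1/5*pi_U
  pi_Y = 3/10*pi_X + 1/5*pi_Y + 1/10*pi_Z + 1/10*pi_W + 3/10*pi_U
  pi_Z = 1/5*pi_X + 1/10*pi_Y + 3/10*pi_Z + 1/10*pi_W + 1/5*pi_U
  pi_W = 1/5*pi_X + 2/5*pi_Y + 1/10*pi_Z + 1/2*pi_W + 1/5*pi_U
  pi_U = 1/5*pi_X + 1/10*pi_Y + 1/5*pi_Z + 1/10*pi_W + 1/10*pi_U
with normalization: pi_X + pi_Y + pi_Z + pi_W + pi_U = 1.

Using the first 4 balance equations plus normalization, the linear system A*pi = b is:
  [-9/10, 1/5, 3/10, 1/5, 1/5] . pi = 0
  [3/10, -4/5, 1/10, 1/10, 3/10] . pi = 0
  [1/5, 1/10, -7/10, 1/10, 1/5] . pi = 0
  [1/5, 2/5, 1/10, -1/2, 1/5] . pi = 0
  [1, 1, 1, 1, 1] . pi = 1

Solving yields:
  pi_X = 13/66
  pi_Y = 5/27
  pi_Z = 1/6
  pi_W = 17/54
  pi_U = 3/22

Verification (pi * P):
  13/66*1/10 + 5/27*1/5 + 1/6*3/10 + 17/54*1/5 + 3/22*1/5 = 13/66 = pi_X  (ok)
  13/66*3/10 + 5/27*1/5 + 1/6*1/10 + 17/54*1/10 + 3/22*3/10 = 5/27 = pi_Y  (ok)
  13/66*1/5 + 5/27*1/10 + 1/6*3/10 + 17/54*1/10 + 3/22*1/5 = 1/6 = pi_Z  (ok)
  13/66*1/5 + 5/27*2/5 + 1/6*1/10 + 17/54*1/2 + 3/22*1/5 = 17/54 = pi_W  (ok)
  13/66*1/5 + 5/27*1/10 + 1/6*1/5 + 17/54*1/10 + 3/22*1/10 = 3/22 = pi_U  (ok)

Answer: 13/66 5/27 1/6 17/54 3/22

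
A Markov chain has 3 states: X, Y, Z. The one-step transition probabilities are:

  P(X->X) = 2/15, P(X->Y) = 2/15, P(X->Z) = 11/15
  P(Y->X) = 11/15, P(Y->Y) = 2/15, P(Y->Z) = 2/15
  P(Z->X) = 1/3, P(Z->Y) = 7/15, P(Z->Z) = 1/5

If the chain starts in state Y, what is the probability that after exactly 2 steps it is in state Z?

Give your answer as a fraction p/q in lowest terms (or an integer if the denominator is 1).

Computing P^2 by repeated multiplication:
P^1 =
  X: [2/15, 2/15, 11/15]
  Y: [11/15, 2/15, 2/15]
  Z: [1/3, 7/15, 1/5]
P^2 =
  X: [9/25, 17/45, 59/225]
  Y: [6/25, 8/45, 131/225]
  Z: [34/75, 1/5, 26/75]

(P^2)[Y -> Z] = 131/225

Answer: 131/225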